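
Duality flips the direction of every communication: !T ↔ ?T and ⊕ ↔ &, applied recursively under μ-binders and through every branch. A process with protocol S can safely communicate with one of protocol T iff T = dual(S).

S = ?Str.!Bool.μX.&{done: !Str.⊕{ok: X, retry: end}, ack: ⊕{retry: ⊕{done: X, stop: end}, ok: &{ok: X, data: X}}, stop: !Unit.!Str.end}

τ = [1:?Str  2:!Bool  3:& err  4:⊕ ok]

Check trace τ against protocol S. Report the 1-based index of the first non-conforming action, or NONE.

3

[1] ?Str  match  state: !Bool.μX.…
[2] !Bool  match  state: μX.…
[3] got & err, protocol expects & done or & ack or & stop  ✗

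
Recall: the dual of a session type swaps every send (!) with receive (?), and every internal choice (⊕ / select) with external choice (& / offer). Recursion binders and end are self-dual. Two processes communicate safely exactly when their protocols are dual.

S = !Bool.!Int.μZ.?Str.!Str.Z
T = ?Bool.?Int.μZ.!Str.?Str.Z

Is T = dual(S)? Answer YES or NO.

!Bool | ?Bool  match
  !Int | ?Int  match
    μZ | μZ  match (rec unchanged)
      ?Str | !Str  match
        !Str | ?Str  match
          Z | Z  match

YES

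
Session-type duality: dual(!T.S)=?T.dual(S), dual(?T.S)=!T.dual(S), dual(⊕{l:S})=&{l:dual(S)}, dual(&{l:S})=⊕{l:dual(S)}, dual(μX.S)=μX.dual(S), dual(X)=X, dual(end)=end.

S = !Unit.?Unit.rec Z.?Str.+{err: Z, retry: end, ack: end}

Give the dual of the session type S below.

!Unit ↦ ?Unit
  ?Unit ↦ !Unit
    rec Z ↦ rec Z  (μ self-dual)
      ?Str ↦ !Str
        +{err,retry,ack} ↦ &{err,retry,ack}  (internal→external)
          [err]
            Z ↦ Z
          [retry]
            end ↦ end
          [ack]
            end ↦ end

?Unit.!Unit.rec Z.!Str.&{err: Z, retry: end, ack: end}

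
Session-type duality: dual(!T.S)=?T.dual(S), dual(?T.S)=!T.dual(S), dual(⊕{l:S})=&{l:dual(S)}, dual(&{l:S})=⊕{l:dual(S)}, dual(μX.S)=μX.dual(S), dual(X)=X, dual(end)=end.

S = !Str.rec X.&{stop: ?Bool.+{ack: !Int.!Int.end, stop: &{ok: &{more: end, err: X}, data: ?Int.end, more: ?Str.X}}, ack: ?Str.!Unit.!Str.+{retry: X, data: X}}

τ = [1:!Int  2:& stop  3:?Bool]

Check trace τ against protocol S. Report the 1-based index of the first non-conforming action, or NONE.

1

step 1: got !Int, protocol expects !Str  ✗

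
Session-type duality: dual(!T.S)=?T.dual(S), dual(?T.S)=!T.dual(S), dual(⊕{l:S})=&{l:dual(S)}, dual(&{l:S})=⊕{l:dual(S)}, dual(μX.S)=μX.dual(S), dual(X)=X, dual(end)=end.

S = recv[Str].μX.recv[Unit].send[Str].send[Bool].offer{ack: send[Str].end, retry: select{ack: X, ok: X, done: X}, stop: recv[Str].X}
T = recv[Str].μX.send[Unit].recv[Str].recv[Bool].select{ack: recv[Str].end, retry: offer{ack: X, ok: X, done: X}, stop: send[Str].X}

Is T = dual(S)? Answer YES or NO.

NO

recv[Str] ‖ recv[Str]  ✗ same direction on both sides — not dual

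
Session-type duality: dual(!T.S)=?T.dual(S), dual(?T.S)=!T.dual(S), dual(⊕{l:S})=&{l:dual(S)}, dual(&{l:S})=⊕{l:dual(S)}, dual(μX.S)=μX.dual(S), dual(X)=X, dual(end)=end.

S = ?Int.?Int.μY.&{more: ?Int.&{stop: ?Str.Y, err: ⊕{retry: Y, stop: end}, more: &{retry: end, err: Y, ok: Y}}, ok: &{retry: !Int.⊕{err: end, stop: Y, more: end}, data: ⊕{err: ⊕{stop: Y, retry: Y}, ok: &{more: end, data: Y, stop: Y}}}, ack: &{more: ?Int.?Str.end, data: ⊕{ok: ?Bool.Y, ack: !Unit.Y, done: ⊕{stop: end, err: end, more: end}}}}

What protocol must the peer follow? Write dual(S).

?Int ↦ !Int
  ?Int ↦ !Int
    μY ↦ μY  (μ self-dual)
      &{more,ok,ack} ↦ ⊕{more,ok,ack}  (offer→select)
        [more]
          ?Int ↦ !Int
            &{stop,err,more} ↦ ⊕{stop,err,more}  (offer→select)
              [stop]
                ?Str ↦ !Str
                  dual(Y) = Y
              [err]
                ⊕{retry,stop} ↦ &{retry,stop}  (⊕→&)
                  [retry]
                    dual(Y) = Y
                  [stop]
                    dual(end) = end
              [more]
                &{retry,err,ok} ↦ ⊕{retry,err,ok}  (offer→select)
                  [retry]
                    dual(end) = end
                  [err]
                    dual(Y) = Y
                  [ok]
                    dual(Y) = Y
        [ok]
          &{retry,data} ↦ ⊕{retry,data}  (offer→select)
            [retry]
              !Int ↦ ?Int
                ⊕{err,stop,more} ↦ &{err,stop,more}  (⊕→&)
                  [err]
                    dual(end) = end
                  [stop]
                    dual(Y) = Y
                  [more]
                    dual(end) = end
            [data]
              ⊕{err,ok} ↦ &{err,ok}  (⊕→&)
                [err]
                  ⊕{stop,retry} ↦ &{stop,retry}  (⊕→&)
                    [stop]
                      dual(Y) = Y
                    [retry]
                      dual(Y) = Y
                [ok]
                  &{more,data,stop} ↦ ⊕{more,data,stop}  (offer→select)
                    [more]
                      dual(end) = end
                    [data]
                      dual(Y) = Y
                    [stop]
                      dual(Y) = Y
        [ack]
          &{more,data} ↦ ⊕{more,data}  (offer→select)
            [more]
              ?Int ↦ !Int
                ?Str ↦ !Str
                  dual(end) = end
            [data]
              ⊕{ok,ack,done} ↦ &{ok,ack,done}  (⊕→&)
                [ok]
                  ?Bool ↦ !Bool
                    dual(Y) = Y
                [ack]
                  !Unit ↦ ?Unit
                    dual(Y) = Y
                [done]
                  ⊕{stop,err,more} ↦ &{stop,err,more}  (⊕→&)
                    [stop]
                      dual(end) = end
                    [err]
                      dual(end) = end
                    [more]
                      dual(end) = end

!Int.!Int.μY.⊕{more: !Int.⊕{stop: !Str.Y, err: &{retry: Y, stop: end}, more: ⊕{retry: end, err: Y, ok: Y}}, ok: ⊕{retry: ?Int.&{err: end, stop: Y, more: end}, data: &{err: &{stop: Y, retry: Y}, ok: ⊕{more: end, data: Y, stop: Y}}}, ack: ⊕{more: !Int.!Str.end, data: &{ok: !Bool.Y, ack: ?Unit.Y, done: &{stop: end, err: end, more: end}}}}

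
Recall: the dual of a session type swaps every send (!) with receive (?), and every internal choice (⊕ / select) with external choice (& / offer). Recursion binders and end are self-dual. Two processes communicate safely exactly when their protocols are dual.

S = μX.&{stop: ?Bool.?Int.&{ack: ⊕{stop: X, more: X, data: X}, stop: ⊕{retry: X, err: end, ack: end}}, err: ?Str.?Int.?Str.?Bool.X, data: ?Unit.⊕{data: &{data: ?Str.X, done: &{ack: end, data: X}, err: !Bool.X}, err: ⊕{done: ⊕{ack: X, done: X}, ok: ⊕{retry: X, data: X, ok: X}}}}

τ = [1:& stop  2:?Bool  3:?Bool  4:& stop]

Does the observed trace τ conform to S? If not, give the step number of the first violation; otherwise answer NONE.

@1 & stop  ok  now at ?Bool.?Int.&{ack: ⊕{stop: μX.…, more: μX.…, data: μX.…}, stop: ⊕{retry: μX.…, err: end, ack: end}}
@2 ?Bool  ok  now at ?Int.&{ack: ⊕{stop: μX.…, more: μX.…, data: μX.…}, stop: ⊕{retry: μX.…, err: end, ack: end}}
@3 got ?Bool, protocol expects ?Int  ✗

3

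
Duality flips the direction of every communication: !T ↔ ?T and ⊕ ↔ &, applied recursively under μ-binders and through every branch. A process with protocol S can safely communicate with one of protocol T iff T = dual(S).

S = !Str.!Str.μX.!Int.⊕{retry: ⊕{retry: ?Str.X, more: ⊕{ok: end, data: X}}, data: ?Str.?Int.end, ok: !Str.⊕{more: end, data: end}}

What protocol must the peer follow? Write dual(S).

!Str ↦ ?Str
  !Str ↦ ?Str
    μX ↦ μX  (binder kept)
      !Int ↦ ?Int
        ⊕{retry,data,ok} ↦ &{retry,data,ok}  (internal→external)
          [retry]
            ⊕{retry,more} ↦ &{retry,more}  (internal→external)
              [retry]
                ?Str ↦ !Str
                  X self-dual
              [more]
                ⊕{ok,data} ↦ &{ok,data}  (internal→external)
                  [ok]
                    end self-dual
                  [data]
                    X self-dual
          [data]
            ?Str ↦ !Str
              ?Int ↦ !Int
                end self-dual
          [ok]
            !Str ↦ ?Str
              ⊕{more,data} ↦ &{more,data}  (internal→external)
                [more]
                  end self-dual
                [data]
                  end self-dual

?Str.?Str.μX.?Int.&{retry: &{retry: !Str.X, more: &{ok: end, data: X}}, data: !Str.!Int.end, ok: ?Str.&{more: end, data: end}}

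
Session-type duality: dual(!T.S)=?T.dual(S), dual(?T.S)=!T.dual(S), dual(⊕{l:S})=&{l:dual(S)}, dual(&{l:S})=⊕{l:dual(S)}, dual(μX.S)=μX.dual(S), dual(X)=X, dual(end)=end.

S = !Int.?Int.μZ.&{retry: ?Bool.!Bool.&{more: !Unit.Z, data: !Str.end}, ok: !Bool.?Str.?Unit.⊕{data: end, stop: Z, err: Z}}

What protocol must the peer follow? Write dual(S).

?Int.!Int.μZ.⊕{retry: !Bool.?Bool.⊕{more: ?Unit.Z, data: ?Str.end}, ok: ?Bool.!Str.!Unit.&{data: end, stop: Z, err: Z}}

!Int → ?Int
  ?Int → !Int
    μZ → μZ  (rec unchanged)
      &{retry,ok} → ⊕{retry,ok}  (external→internal)
        case retry:
          ?Bool → !Bool
            !Bool → ?Bool
              &{more,data} → ⊕{more,data}  (external→internal)
                case more:
                  !Unit → ?Unit
                    Z self-dual
                case data:
                  !Str → ?Str
                    end self-dual
        case ok:
          !Bool → ?Bool
            ?Str → !Str
              ?Unit → !Unit
                ⊕{data,stop,err} → &{data,stop,err}  (⊕→&)
                  case data:
                    end self-dual
                  case stop:
                    Z self-dual
                  case err:
                    Z self-dual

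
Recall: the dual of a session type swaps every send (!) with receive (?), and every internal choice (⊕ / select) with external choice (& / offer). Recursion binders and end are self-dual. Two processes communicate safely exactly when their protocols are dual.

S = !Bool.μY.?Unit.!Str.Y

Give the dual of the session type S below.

?Bool.μY.!Unit.?Str.Y

!Bool = ?Bool
  μY = μY  (rec unchanged)
    ?Unit = !Unit
      !Str = ?Str
        Y self-dual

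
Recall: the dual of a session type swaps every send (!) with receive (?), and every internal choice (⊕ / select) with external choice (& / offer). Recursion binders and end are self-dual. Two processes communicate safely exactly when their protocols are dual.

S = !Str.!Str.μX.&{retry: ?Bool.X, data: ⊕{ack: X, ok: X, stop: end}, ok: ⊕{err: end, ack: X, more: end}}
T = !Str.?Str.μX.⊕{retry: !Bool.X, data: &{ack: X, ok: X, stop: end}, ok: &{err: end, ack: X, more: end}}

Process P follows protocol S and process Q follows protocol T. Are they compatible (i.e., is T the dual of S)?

!Str | !Str  ✗ same direction on both sides — not dual

NO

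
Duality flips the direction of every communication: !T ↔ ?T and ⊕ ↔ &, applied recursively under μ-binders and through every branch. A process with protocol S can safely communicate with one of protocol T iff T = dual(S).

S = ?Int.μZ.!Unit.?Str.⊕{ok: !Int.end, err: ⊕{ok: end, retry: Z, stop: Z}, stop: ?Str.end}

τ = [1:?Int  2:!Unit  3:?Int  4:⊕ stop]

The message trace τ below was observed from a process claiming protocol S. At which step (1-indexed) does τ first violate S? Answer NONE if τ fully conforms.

[1] ?Int  ok  cont: μZ.…
[2] !Unit  ok  cont: ?Str.⊕{ok: !Int.end, err: ⊕{ok: end, retry: μZ.…, stop: μZ.…}, stop: ?Str.end}
[3] got ?Int, protocol expects ?Str  ✗

3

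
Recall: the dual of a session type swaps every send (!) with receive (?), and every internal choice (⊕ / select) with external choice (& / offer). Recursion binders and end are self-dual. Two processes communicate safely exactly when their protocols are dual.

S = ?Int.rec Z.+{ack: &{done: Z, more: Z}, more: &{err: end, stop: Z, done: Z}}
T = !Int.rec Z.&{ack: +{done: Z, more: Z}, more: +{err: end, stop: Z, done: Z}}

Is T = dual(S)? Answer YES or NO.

?Int vs !Int  ✓
  rec Z vs rec Z  ✓ (binder kept)
    +{ack,more} vs &{ack,more}  ✓ same labels
      case ack:
        &{done,more} vs +{done,more}  ✓ same labels
          case done:
            Z vs Z  ✓
          case more:
            Z vs Z  ✓
      case more:
        &{err,stop,done} vs +{err,stop,done}  ✓ same labels
          case err:
            end vs end  ✓
          case stop:
            Z vs Z  ✓
          case done:
            Z vs Z  ✓

YES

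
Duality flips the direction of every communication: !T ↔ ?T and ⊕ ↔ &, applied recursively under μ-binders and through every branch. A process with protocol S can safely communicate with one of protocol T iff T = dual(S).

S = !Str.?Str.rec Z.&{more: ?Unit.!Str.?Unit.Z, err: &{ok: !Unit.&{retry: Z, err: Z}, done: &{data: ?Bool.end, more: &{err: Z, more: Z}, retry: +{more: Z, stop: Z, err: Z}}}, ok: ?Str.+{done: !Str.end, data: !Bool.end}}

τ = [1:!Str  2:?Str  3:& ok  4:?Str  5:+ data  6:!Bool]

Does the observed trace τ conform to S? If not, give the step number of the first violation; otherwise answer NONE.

[1] !Str  ✓  now at ?Str.rec Z.…
[2] ?Str  ✓  now at rec Z.…
[3] & ok  ✓  now at ?Str.+{done: !Str.end, data: !Bool.end}
[4] ?Str  ✓  now at +{done: !Str.end, data: !Bool.end}
[5] + data  ✓  now at !Bool.end
[6] !Bool  ✓  now at end
τ conforms to S (length 6)

NONE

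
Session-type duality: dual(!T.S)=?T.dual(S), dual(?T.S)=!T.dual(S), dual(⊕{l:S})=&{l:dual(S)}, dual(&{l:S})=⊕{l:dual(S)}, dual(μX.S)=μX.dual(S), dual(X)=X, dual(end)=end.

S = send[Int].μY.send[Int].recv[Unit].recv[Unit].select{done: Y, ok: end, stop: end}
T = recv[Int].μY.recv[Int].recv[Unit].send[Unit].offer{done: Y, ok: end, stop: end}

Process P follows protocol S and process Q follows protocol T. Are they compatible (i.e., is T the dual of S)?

NO

send[Int] | recv[Int]  ✓
  μY | μY  ✓ (binder kept)
    send[Int] | recv[Int]  ✓
      recv[Unit] | recv[Unit]  ✗ same direction on both sides — not dual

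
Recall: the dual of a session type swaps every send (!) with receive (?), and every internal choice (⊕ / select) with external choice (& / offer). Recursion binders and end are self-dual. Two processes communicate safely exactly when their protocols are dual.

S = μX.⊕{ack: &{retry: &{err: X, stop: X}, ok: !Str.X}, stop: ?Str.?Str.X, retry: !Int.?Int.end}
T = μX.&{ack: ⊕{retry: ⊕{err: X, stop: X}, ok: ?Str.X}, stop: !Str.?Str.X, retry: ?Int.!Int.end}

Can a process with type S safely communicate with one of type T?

μX vs μX  ok (rec unchanged)
  ⊕{ack,stop,retry} vs &{ack,stop,retry}  ok label sets agree
    case ack:
      &{retry,ok} vs ⊕{retry,ok}  ok label sets agree
        case retry:
          &{err,stop} vs ⊕{err,stop}  ok label sets agree
            case err:
              X vs X  ok
            case stop:
              X vs X  ok
        case ok:
          !Str vs ?Str  ok
            X vs X  ok
    case stop:
      ?Str vs !Str  ok
        ?Str vs ?Str  ✗ same direction on both sides — not dual

NO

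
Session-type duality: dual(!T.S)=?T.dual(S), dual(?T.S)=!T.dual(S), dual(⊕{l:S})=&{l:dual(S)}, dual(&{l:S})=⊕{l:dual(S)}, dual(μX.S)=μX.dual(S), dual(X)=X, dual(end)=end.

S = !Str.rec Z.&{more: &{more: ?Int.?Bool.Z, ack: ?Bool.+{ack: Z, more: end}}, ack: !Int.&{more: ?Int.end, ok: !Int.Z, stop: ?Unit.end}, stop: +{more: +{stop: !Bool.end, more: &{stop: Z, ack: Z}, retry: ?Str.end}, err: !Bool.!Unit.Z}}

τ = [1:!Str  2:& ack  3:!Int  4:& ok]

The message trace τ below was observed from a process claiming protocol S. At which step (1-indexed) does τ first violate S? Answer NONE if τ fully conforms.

NONE

[1] !Str  ✓  residual = rec Z.…
[2] & ack  ✓  residual = !Int.&{more: ?Int.end, ok: !Int.rec Z.…, stop: ?Unit.end}
[3] !Int  ✓  residual = &{more: ?Int.end, ok: !Int.rec Z.…, stop: ?Unit.end}
[4] & ok  ✓  residual = !Int.rec Z.…
trace exhausted — no violation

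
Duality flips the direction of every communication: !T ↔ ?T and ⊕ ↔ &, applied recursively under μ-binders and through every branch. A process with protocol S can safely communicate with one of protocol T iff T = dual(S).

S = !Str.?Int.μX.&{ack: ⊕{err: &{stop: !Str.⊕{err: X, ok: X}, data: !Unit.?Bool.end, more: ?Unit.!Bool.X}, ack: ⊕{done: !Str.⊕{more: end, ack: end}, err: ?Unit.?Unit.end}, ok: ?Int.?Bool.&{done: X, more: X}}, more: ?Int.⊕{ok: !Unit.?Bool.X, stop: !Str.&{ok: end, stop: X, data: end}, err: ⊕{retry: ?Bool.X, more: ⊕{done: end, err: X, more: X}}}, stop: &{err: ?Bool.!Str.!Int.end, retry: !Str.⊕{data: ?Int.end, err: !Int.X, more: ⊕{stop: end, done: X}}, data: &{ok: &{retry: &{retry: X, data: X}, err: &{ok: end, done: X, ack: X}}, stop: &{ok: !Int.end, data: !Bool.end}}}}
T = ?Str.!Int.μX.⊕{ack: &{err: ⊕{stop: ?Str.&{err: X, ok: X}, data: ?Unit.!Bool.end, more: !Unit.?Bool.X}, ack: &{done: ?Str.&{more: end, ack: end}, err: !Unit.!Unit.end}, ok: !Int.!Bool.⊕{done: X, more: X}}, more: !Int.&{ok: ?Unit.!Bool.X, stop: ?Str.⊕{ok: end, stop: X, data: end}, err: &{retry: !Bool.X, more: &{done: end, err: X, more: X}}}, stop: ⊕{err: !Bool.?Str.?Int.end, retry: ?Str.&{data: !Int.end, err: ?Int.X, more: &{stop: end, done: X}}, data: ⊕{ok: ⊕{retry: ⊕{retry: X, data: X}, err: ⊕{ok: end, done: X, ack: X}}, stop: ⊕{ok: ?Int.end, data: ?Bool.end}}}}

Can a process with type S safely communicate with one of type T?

!Str vs ?Str  match
  ?Int vs !Int  match
    μX vs μX  match (binder kept)
      &{ack,more,stop} vs ⊕{ack,more,stop}  match labels match
        • ack:
          ⊕{err,ack,ok} vs &{err,ack,ok}  match labels match
            • err:
              &{stop,data,more} vs ⊕{stop,data,more}  match labels match
                • stop:
                  !Str vs ?Str  match
                    ⊕{err,ok} vs &{err,ok}  match labels match
                      • err:
                        X vs X  match
                      • ok:
                        X vs X  match
                • data:
                  !Unit vs ?Unit  match
                    ?Bool vs !Bool  match
                      end vs end  match
                • more:
                  ?Unit vs !Unit  match
                    !Bool vs ?Bool  match
                      X vs X  match
            • ack:
              ⊕{done,err} vs &{done,err}  match labels match
                • done:
                  !Str vs ?Str  match
                    ⊕{more,ack} vs &{more,ack}  match labels match
                      • more:
                        end vs end  match
                      • ack:
                        end vs end  match
                • err:
                  ?Unit vs !Unit  match
                    ?Unit vs !Unit  match
                      end vs end  match
            • ok:
              ?Int vs !Int  match
                ?Bool vs !Bool  match
                  &{done,more} vs ⊕{done,more}  match labels match
                    • done:
                      X vs X  match
                    • more:
                      X vs X  match
        • more:
          ?Int vs !Int  match
            ⊕{ok,stop,err} vs &{ok,stop,err}  match labels match
              • ok:
                !Unit vs ?Unit  match
                  ?Bool vs !Bool  match
                    X vs X  match
              • stop:
                !Str vs ?Str  match
                  &{ok,stop,data} vs ⊕{ok,stop,data}  match labels match
                    • ok:
                      end vs end  match
                    • stop:
                      X vs X  match
                    • data:
                      end vs end  match
              • err:
                ⊕{retry,more} vs &{retry,more}  match labels match
                  • retry:
                    ?Bool vs !Bool  match
                      X vs X  match
                  • more:
                    ⊕{done,err,more} vs &{done,err,more}  match labels match
                      • done:
                        end vs end  match
                      • err:
                        X vs X  match
                      • more:
                        X vs X  match
        • stop:
          &{err,retry,data} vs ⊕{err,retry,data}  match labels match
            • err:
              ?Bool vs !Bool  match
                !Str vs ?Str  match
                  !Int vs ?Int  match
                    end vs end  match
            • retry:
              !Str vs ?Str  match
                ⊕{data,err,more} vs &{data,err,more}  match labels match
                  • data:
                    ?Int vs !Int  match
                      end vs end  match
                  • err:
                    !Int vs ?Int  match
                      X vs X  match
                  • more:
                    ⊕{stop,done} vs &{stop,done}  match labels match
                      • stop:
                        end vs end  match
                      • done:
                        X vs X  match
            • data:
              &{ok,stop} vs ⊕{ok,stop}  match labels match
                • ok:
                  &{retry,err} vs ⊕{retry,err}  match labels match
                    • retry:
                      &{retry,data} vs ⊕{retry,data}  match labels match
                        • retry:
                          X vs X  match
                        • data:
                          X vs X  match
                    • err:
                      &{ok,done,ack} vs ⊕{ok,done,ack}  match labels match
                        • ok:
                          end vs end  match
                        • done:
                          X vs X  match
                        • ack:
                          X vs X  match
                • stop:
                  &{ok,data} vs ⊕{ok,data}  match labels match
                    • ok:
                      !Int vs ?Int  match
                        end vs end  match
                    • data:
                      !Bool vs ?Bool  match
                        end vs end  match

YES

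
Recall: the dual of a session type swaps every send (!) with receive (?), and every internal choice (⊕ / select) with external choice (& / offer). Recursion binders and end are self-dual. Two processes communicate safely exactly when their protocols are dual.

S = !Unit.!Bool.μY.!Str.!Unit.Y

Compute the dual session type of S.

!Unit → ?Unit
  !Bool → ?Bool
    μY → μY  (μ self-dual)
      !Str → ?Str
        !Unit → ?Unit
          Y ↦ Y

?Unit.?Bool.μY.?Str.?Unit.Y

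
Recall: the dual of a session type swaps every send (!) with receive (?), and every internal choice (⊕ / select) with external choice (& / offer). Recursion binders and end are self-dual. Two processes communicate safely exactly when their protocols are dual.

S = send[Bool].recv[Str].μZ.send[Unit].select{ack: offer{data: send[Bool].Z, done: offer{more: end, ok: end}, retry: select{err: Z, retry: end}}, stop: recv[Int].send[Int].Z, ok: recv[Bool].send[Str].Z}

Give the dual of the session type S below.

recv[Bool].send[Str].μZ.recv[Unit].offer{ack: select{data: recv[Bool].Z, done: select{more: end, ok: end}, retry: offer{err: Z, retry: end}}, stop: send[Int].recv[Int].Z, ok: send[Bool].recv[Str].Z}

send[Bool] ↦ recv[Bool]
  recv[Str] ↦ send[Str]
    μZ ↦ μZ  (rec unchanged)
      send[Unit] ↦ recv[Unit]
        select{ack,stop,ok} ↦ offer{ack,stop,ok}  (internal→external)
          case ack:
            offer{data,done,retry} ↦ select{data,done,retry}  (external→internal)
              case data:
                send[Bool] ↦ recv[Bool]
                  Z self-dual
              case done:
                offer{more,ok} ↦ select{more,ok}  (external→internal)
                  case more:
                    end self-dual
                  case ok:
                    end self-dual
              case retry:
                select{err,retry} ↦ offer{err,retry}  (internal→external)
                  case err:
                    Z self-dual
                  case retry:
                    end self-dual
          case stop:
            recv[Int] ↦ send[Int]
              send[Int] ↦ recv[Int]
                Z self-dual
          case ok:
            recv[Bool] ↦ send[Bool]
              send[Str] ↦ recv[Str]
                Z self-dual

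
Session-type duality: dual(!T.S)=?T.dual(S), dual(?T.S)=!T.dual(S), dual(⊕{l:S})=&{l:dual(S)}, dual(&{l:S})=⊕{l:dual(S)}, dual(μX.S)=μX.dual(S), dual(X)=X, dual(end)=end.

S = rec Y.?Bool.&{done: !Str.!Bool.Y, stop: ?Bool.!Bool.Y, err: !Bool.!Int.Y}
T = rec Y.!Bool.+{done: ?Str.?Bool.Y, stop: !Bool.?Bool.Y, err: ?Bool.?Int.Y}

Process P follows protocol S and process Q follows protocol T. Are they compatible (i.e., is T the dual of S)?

YES

rec Y | rec Y  ok (binder kept)
  ?Bool | !Bool  ok
    &{done,stop,err} | +{done,stop,err}  ok same labels
      [done]
        !Str | ?Str  ok
          !Bool | ?Bool  ok
            Y | Y  ok
      [stop]
        ?Bool | !Bool  ok
          !Bool | ?Bool  ok
            Y | Y  ok
      [err]
        !Bool | ?Bool  ok
          !Int | ?Int  ok
            Y | Y  ok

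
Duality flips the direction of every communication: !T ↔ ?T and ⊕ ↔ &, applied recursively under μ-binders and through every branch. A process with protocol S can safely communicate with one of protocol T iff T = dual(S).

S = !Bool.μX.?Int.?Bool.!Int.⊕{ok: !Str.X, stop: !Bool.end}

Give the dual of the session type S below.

?Bool.μX.!Int.!Bool.?Int.&{ok: ?Str.X, stop: ?Bool.end}

!Bool ↦ ?Bool
  μX ↦ μX  (μ self-dual)
    ?Int ↦ !Int
      ?Bool ↦ !Bool
        !Int ↦ ?Int
          ⊕{ok,stop} ↦ &{ok,stop}  (internal→external)
            [ok]
              !Str ↦ ?Str
                X ↦ X
            [stop]
              !Bool ↦ ?Bool
                end ↦ end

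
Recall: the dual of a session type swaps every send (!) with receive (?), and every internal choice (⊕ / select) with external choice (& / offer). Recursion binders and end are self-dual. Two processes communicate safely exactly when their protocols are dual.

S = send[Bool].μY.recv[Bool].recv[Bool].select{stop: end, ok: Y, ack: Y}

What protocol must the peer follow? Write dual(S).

recv[Bool].μY.send[Bool].send[Bool].offer{stop: end, ok: Y, ack: Y}

send[Bool] ↦ recv[Bool]
  μY ↦ μY  (μ self-dual)
    recv[Bool] ↦ send[Bool]
      recv[Bool] ↦ send[Bool]
        select{stop,ok,ack} ↦ offer{stop,ok,ack}  (select→offer)
          [stop]
            end ↦ end
          [ok]
            Y ↦ Y
          [ack]
            Y ↦ Y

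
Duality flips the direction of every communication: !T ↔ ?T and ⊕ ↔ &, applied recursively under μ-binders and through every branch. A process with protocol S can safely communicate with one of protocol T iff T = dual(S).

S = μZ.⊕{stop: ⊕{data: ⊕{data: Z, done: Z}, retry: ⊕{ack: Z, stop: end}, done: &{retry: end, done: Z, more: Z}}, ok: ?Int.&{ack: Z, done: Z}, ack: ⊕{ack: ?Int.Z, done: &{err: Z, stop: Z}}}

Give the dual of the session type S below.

μZ.&{stop: &{data: &{data: Z, done: Z}, retry: &{ack: Z, stop: end}, done: ⊕{retry: end, done: Z, more: Z}}, ok: !Int.⊕{ack: Z, done: Z}, ack: &{ack: !Int.Z, done: ⊕{err: Z, stop: Z}}}

μZ → μZ  (μ self-dual)
  ⊕{stop,ok,ack} → &{stop,ok,ack}  (⊕→&)
    [stop]
      ⊕{data,retry,done} → &{data,retry,done}  (⊕→&)
        [data]
          ⊕{data,done} → &{data,done}  (⊕→&)
            [data]
              Z self-dual
            [done]
              Z self-dual
        [retry]
          ⊕{ack,stop} → &{ack,stop}  (⊕→&)
            [ack]
              Z self-dual
            [stop]
              end self-dual
        [done]
          &{retry,done,more} → ⊕{retry,done,more}  (external→internal)
            [retry]
              end self-dual
            [done]
              Z self-dual
            [more]
              Z self-dual
    [ok]
      ?Int → !Int
        &{ack,done} → ⊕{ack,done}  (external→internal)
          [ack]
            Z self-dual
          [done]
            Z self-dual
    [ack]
      ⊕{ack,done} → &{ack,done}  (⊕→&)
        [ack]
          ?Int → !Int
            Z self-dual
        [done]
          &{err,stop} → ⊕{err,stop}  (external→internal)
            [err]
              Z self-dual
            [stop]
              Z self-dual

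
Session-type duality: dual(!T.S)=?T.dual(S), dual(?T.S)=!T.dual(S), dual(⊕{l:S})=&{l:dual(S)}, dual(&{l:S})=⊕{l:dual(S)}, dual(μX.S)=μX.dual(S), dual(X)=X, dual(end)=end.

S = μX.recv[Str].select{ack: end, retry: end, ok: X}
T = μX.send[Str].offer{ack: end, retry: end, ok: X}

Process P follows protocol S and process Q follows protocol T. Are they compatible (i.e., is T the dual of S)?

μX | μX  ✓ (rec unchanged)
  recv[Str] | send[Str]  ✓
    select{ack,retry,ok} | offer{ack,retry,ok}  ✓ labels match
      • ack:
        end | end  ✓
      • retry:
        end | end  ✓
      • ok:
        X | X  ✓

YES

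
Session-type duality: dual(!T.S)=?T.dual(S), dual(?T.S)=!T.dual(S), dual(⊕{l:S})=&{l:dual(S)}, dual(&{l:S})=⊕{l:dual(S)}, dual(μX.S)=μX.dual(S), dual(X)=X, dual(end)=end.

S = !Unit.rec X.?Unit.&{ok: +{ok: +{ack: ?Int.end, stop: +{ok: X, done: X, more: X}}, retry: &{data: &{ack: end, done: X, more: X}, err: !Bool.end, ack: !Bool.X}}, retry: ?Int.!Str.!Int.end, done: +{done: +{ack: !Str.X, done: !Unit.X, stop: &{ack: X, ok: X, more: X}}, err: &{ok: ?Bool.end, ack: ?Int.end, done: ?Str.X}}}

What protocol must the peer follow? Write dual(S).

!Unit = ?Unit
  rec X = rec X  (μ self-dual)
    ?Unit = !Unit
      &{ok,retry,done} = +{ok,retry,done}  (offer→select)
        [ok]
          +{ok,retry} = &{ok,retry}  (internal→external)
            [ok]
              +{ack,stop} = &{ack,stop}  (internal→external)
                [ack]
                  ?Int = !Int
                    dual(end) = end
                [stop]
                  +{ok,done,more} = &{ok,done,more}  (internal→external)
                    [ok]
                      dual(X) = X
                    [done]
                      dual(X) = X
                    [more]
                      dual(X) = X
            [retry]
              &{data,err,ack} = +{data,err,ack}  (offer→select)
                [data]
                  &{ack,done,more} = +{ack,done,more}  (offer→select)
                    [ack]
                      dual(end) = end
                    [done]
                      dual(X) = X
                    [more]
                      dual(X) = X
                [err]
                  !Bool = ?Bool
                    dual(end) = end
                [ack]
                  !Bool = ?Bool
                    dual(X) = X
        [retry]
          ?Int = !Int
            !Str = ?Str
              !Int = ?Int
                dual(end) = end
        [done]
          +{done,err} = &{done,err}  (internal→external)
            [done]
              +{ack,done,stop} = &{ack,done,stop}  (internal→external)
                [ack]
                  !Str = ?Str
                    dual(X) = X
                [done]
                  !Unit = ?Unit
                    dual(X) = X
                [stop]
                  &{ack,ok,more} = +{ack,ok,more}  (offer→select)
                    [ack]
                      dual(X) = X
                    [ok]
                      dual(X) = X
                    [more]
                      dual(X) = X
            [err]
              &{ok,ack,done} = +{ok,ack,done}  (offer→select)
                [ok]
                  ?Bool = !Bool
                    dual(end) = end
                [ack]
                  ?Int = !Int
                    dual(end) = end
                [done]
                  ?Str = !Str
                    dual(X) = X

?Unit.rec X.!Unit.+{ok: &{ok: &{ack: !Int.end, stop: &{ok: X, done: X, more: X}}, retry: +{data: +{ack: end, done: X, more: X}, err: ?Bool.end, ack: ?Bool.X}}, retry: !Int.?Str.?Int.end, done: &{done: &{ack: ?Str.X, done: ?Unit.X, stop: +{ack: X, ok: X, more: X}}, err: +{ok: !Bool.end, ack: !Int.end, done: !Str.X}}}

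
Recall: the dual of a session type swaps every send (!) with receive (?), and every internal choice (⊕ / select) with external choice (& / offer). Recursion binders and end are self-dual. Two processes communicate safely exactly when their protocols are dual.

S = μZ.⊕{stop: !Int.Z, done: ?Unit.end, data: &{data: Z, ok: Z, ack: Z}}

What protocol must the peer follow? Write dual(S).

μZ = μZ  (binder kept)
  ⊕{stop,done,data} = &{stop,done,data}  (select→offer)
    [stop]
      !Int = ?Int
        Z self-dual
    [done]
      ?Unit = !Unit
        end self-dual
    [data]
      &{data,ok,ack} = ⊕{data,ok,ack}  (external→internal)
        [data]
          Z self-dual
        [ok]
          Z self-dual
        [ack]
          Z self-dual

μZ.&{stop: ?Int.Z, done: !Unit.end, data: ⊕{data: Z, ok: Z, ack: Z}}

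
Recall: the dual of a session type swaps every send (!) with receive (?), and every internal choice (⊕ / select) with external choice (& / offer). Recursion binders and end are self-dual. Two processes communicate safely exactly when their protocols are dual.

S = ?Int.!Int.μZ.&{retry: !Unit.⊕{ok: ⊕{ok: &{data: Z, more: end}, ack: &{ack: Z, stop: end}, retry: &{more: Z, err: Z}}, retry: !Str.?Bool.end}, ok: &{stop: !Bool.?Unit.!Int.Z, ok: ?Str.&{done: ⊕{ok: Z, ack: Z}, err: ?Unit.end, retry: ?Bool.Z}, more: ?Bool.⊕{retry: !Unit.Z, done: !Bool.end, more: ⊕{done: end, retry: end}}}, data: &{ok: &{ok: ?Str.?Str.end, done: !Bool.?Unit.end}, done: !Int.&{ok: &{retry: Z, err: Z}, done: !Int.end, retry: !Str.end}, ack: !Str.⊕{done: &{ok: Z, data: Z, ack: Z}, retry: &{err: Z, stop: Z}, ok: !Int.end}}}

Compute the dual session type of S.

!Int.?Int.μZ.⊕{retry: ?Unit.&{ok: &{ok: ⊕{data: Z, more: end}, ack: ⊕{ack: Z, stop: end}, retry: ⊕{more: Z, err: Z}}, retry: ?Str.!Bool.end}, ok: ⊕{stop: ?Bool.!Unit.?Int.Z, ok: !Str.⊕{done: &{ok: Z, ack: Z}, err: !Unit.end, retry: !Bool.Z}, more: !Bool.&{retry: ?Unit.Z, done: ?Bool.end, more: &{done: end, retry: end}}}, data: ⊕{ok: ⊕{ok: !Str.!Str.end, done: ?Bool.!Unit.end}, done: ?Int.⊕{ok: ⊕{retry: Z, err: Z}, done: ?Int.end, retry: ?Str.end}, ack: ?Str.&{done: ⊕{ok: Z, data: Z, ack: Z}, retry: ⊕{err: Z, stop: Z}, ok: ?Int.end}}}

?Int → !Int
  !Int → ?Int
    μZ → μZ  (binder kept)
      &{retry,ok,data} → ⊕{retry,ok,data}  (external→internal)
        case retry:
          !Unit → ?Unit
            ⊕{ok,retry} → &{ok,retry}  (⊕→&)
              case ok:
                ⊕{ok,ack,retry} → &{ok,ack,retry}  (⊕→&)
                  case ok:
                    &{data,more} → ⊕{data,more}  (external→internal)
                      case data:
                        dual(Z) = Z
                      case more:
                        dual(end) = end
                  case ack:
                    &{ack,stop} → ⊕{ack,stop}  (external→internal)
                      case ack:
                        dual(Z) = Z
                      case stop:
                        dual(end) = end
                  case retry:
                    &{more,err} → ⊕{more,err}  (external→internal)
                      case more:
                        dual(Z) = Z
                      case err:
                        dual(Z) = Z
              case retry:
                !Str → ?Str
                  ?Bool → !Bool
                    dual(end) = end
        case ok:
          &{stop,ok,more} → ⊕{stop,ok,more}  (external→internal)
            case stop:
              !Bool → ?Bool
                ?Unit → !Unit
                  !Int → ?Int
                    dual(Z) = Z
            case ok:
              ?Str → !Str
                &{done,err,retry} → ⊕{done,err,retry}  (external→internal)
                  case done:
                    ⊕{ok,ack} → &{ok,ack}  (⊕→&)
                      case ok:
                        dual(Z) = Z
                      case ack:
                        dual(Z) = Z
                  case err:
                    ?Unit → !Unit
                      dual(end) = end
                  case retry:
                    ?Bool → !Bool
                      dual(Z) = Z
            case more:
              ?Bool → !Bool
                ⊕{retry,done,more} → &{retry,done,more}  (⊕→&)
                  case retry:
                    !Unit → ?Unit
                      dual(Z) = Z
                  case done:
                    !Bool → ?Bool
                      dual(end) = end
                  case more:
                    ⊕{done,retry} → &{done,retry}  (⊕→&)
                      case done:
                        dual(end) = end
                      case retry:
                        dual(end) = end
        case data:
          &{ok,done,ack} → ⊕{ok,done,ack}  (external→internal)
            case ok:
              &{ok,done} → ⊕{ok,done}  (external→internal)
                case ok:
                  ?Str → !Str
                    ?Str → !Str
                      dual(end) = end
                case done:
                  !Bool → ?Bool
                    ?Unit → !Unit
                      dual(end) = end
            case done:
              !Int → ?Int
                &{ok,done,retry} → ⊕{ok,done,retry}  (external→internal)
                  case ok:
                    &{retry,err} → ⊕{retry,err}  (external→internal)
                      case retry:
                        dual(Z) = Z
                      case err:
                        dual(Z) = Z
                  case done:
                    !Int → ?Int
                      dual(end) = end
                  case retry:
                    !Str → ?Str
                      dual(end) = end
            case ack:
              !Str → ?Str
                ⊕{done,retry,ok} → &{done,retry,ok}  (⊕→&)
                  case done:
                    &{ok,data,ack} → ⊕{ok,data,ack}  (external→internal)
                      case ok:
                        dual(Z) = Z
                      case data:
                        dual(Z) = Z
                      case ack:
                        dual(Z) = Z
                  case retry:
                    &{err,stop} → ⊕{err,stop}  (external→internal)
                      case err:
                        dual(Z) = Z
                      case stop:
                        dual(Z) = Z
                  case ok:
                    !Int → ?Int
                      dual(end) = end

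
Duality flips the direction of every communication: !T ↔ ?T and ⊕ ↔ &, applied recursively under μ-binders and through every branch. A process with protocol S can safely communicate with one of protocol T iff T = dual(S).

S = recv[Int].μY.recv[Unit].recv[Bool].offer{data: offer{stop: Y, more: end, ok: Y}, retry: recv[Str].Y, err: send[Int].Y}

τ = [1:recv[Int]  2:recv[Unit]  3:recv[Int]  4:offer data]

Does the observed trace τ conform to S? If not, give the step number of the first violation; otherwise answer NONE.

@1 recv[Int]  match  state: μY.…
@2 recv[Unit]  match  state: recv[Bool].offer{data: offer{stop: μY.…, more: end, ok: μY.…}, retry: recv[Str].μY.…, err: send[Int].μY.…}
@3 got recv[Int], protocol expects recv[Bool]  ✗

3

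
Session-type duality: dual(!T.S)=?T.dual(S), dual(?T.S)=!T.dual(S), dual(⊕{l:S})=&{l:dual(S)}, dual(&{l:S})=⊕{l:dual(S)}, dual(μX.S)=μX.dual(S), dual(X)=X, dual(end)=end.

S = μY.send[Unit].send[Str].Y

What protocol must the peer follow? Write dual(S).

μY → μY  (μ self-dual)
  send[Unit] → recv[Unit]
    send[Str] → recv[Str]
      Y self-dual

μY.recv[Unit].recv[Str].Y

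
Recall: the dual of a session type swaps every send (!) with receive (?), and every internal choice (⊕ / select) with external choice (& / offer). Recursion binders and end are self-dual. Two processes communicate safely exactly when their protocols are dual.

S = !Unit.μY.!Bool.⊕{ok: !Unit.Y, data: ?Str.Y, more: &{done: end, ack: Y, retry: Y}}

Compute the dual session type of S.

?Unit.μY.?Bool.&{ok: ?Unit.Y, data: !Str.Y, more: ⊕{done: end, ack: Y, retry: Y}}

!Unit → ?Unit
  μY → μY  (μ self-dual)
    !Bool → ?Bool
      ⊕{ok,data,more} → &{ok,data,more}  (internal→external)
        • ok:
          !Unit → ?Unit
            dual(Y) = Y
        • data:
          ?Str → !Str
            dual(Y) = Y
        • more:
          &{done,ack,retry} → ⊕{done,ack,retry}  (offer→select)
            • done:
              dual(end) = end
            • ack:
              dual(Y) = Y
            • retry:
              dual(Y) = Y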